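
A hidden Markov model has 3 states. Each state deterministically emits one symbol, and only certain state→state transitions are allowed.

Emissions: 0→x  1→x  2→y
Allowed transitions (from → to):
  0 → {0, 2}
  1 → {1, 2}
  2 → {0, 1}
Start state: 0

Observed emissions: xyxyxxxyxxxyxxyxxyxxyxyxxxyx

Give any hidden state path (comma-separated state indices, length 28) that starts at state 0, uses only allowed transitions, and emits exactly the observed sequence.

0,2,0,2,1,1,1,2,1,1,1,2,1,1,2,0,0,2,0,0,2,1,2,1,1,1,2,1

  [0] x  {0,1}  => 0  start
  [1] y  {2}  => 2  0->2 ok
  [2] x  {0,1}  => 0  2->0 ok
  [3] y  {2}  => 2  0->2 ok
  [4] x  {0,1}  => 1  2->1 ok
  [5] x  {0,1}  => 1  1->1 ok
  [6] x  {0,1}  => 1  1->1 ok
  [7] y  {2}  => 2  1->2 ok
  [8] x  {0,1}  => 1  2->1 ok
  [9] x  {0,1}  => 1  1->1 ok
  [10] x  {0,1}  => 1  1->1 ok
  [11] y  {2}  => 2  1->2 ok
  [12] x  {0,1}  => 1  2->1 ok
  [13] x  {0,1}  => 1  1->1 ok
  [14] y  {2}  => 2  1->2 ok
  [15] x  {0,1}  => 0  2->0 ok
  [16] x  {0,1}  => 0  0->0 ok
  [17] y  {2}  => 2  0->2 ok
  [18] x  {0,1}  => 0  2->0 ok
  [19] x  {0,1}  => 0  0->0 ok
  [20] y  {2}  => 2  0->2 ok
  [21] x  {0,1}  => 1  2->1 ok
  [22] y  {2}  => 2  1->2 ok
  [23] x  {0,1}  => 1  2->1 ok
  [24] x  {0,1}  => 1  1->1 ok
  [25] x  {0,1}  => 1  1->1 ok
  [26] y  {2}  => 2  1->2 ok
  [27] x  {0,1}  => 1  2->1 ok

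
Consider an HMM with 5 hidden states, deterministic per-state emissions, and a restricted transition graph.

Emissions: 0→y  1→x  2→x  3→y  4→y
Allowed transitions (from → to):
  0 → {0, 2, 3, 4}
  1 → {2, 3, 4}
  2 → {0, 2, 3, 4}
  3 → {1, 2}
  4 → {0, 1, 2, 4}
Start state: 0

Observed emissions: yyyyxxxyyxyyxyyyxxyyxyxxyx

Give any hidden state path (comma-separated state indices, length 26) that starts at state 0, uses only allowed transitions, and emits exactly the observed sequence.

0,0,0,0,2,2,2,0,0,2,4,4,2,4,0,4,1,2,0,3,1,4,2,2,3,1

  [0] y  {0,3,4}  => 0  start
  [1] y  {0,3,4}  => 0  0->0 ok
  [2] y  {0,3,4}  => 0  0->0 ok
  [3] y  {0,3,4}  => 0  0->0 ok
  [4] x  {1,2}  => 2  0->2 ok
  [5] x  {1,2}  => 2  2->2 ok
  [6] x  {1,2}  => 2  2->2 ok
  [7] y  {0,3,4}  => 0  2->0 ok
  [8] y  {0,3,4}  => 0  0->0 ok
  [9] x  {1,2}  => 2  0->2 ok
  [10] y  {0,3,4}  => 4  2->4 ok
  [11] y  {0,3,4}  => 4  4->4 ok
  [12] x  {1,2}  => 2  4->2 ok
  [13] y  {0,3,4}  => 4  2->4 ok
  [14] y  {0,3,4}  => 0  4->0 ok
  [15] y  {0,3,4}  => 4  0->4 ok
  [16] x  {1,2}  => 1  4->1 ok
  [17] x  {1,2}  => 2  1->2 ok
  [18] y  {0,3,4}  => 0  2->0 ok
  [19] y  {0,3,4}  => 3  0->3 ok
  [20] x  {1,2}  => 1  3->1 ok
  [21] y  {0,3,4}  => 4  1->4 ok
  [22] x  {1,2}  => 2  4->2 ok
  [23] x  {1,2}  => 2  2->2 ok
  [24] y  {0,3,4}  => 3  2->3 ok
  [25] x  {1,2}  => 1  3->1 ok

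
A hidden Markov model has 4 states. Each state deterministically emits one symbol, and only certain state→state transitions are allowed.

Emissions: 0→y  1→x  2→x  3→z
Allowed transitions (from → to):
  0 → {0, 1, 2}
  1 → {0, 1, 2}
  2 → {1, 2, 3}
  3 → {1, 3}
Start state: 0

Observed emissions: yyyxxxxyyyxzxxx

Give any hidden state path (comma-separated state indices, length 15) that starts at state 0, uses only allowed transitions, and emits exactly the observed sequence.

  pos 0: y in {0}, choose 0; start
  pos 1: y in {0}, choose 0; 0->0 ok
  pos 2: y in {0}, choose 0; 0->0 ok
  pos 3: x in {1,2}, choose 1; 0->1 ok
  pos 4: x in {1,2}, choose 1; 1->1 ok
  pos 5: x in {1,2}, choose 1; 1->1 ok
  pos 6: x in {1,2}, choose 1; 1->1 ok
  pos 7: y in {0}, choose 0; 1->0 ok
  pos 8: y in {0}, choose 0; 0->0 ok
  pos 9: y in {0}, choose 0; 0->0 ok
  pos 10: x in {1,2}, choose 2; 0->2 ok
  pos 11: z in {3}, choose 3; 2->3 ok
  pos 12: x in {1,2}, choose 1; 3->1 ok
  pos 13: x in {1,2}, choose 1; 1->1 ok
  pos 14: x in {1,2}, choose 1; 1->1 ok

0,0,0,1,1,1,1,0,0,0,2,3,1,1,1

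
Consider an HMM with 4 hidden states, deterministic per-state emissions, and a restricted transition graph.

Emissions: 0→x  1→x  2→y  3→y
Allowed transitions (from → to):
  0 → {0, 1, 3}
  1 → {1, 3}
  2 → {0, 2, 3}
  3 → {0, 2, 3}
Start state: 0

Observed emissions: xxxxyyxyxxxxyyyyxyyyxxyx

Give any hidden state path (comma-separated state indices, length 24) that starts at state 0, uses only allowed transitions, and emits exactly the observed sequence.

  t0 'x' -> {0,1}, take 0 (start)
  t1 'x' -> {0,1}, take 0 (0->0 ok)
  t2 'x' -> {0,1}, take 0 (0->0 ok)
  t3 'x' -> {0,1}, take 0 (0->0 ok)
  t4 'y' -> {2,3}, take 3 (0->3 ok)
  t5 'y' -> {2,3}, take 2 (3->2 ok)
  t6 'x' -> {0,1}, take 0 (2->0 ok)
  t7 'y' -> {2,3}, take 3 (0->3 ok)
  t8 'x' -> {0,1}, take 0 (3->0 ok)
  t9 'x' -> {0,1}, take 1 (0->1 ok)
  t10 'x' -> {0,1}, take 1 (1->1 ok)
  t11 'x' -> {0,1}, take 1 (1->1 ok)
  t12 'y' -> {2,3}, take 3 (1->3 ok)
  t13 'y' -> {2,3}, take 3 (3->3 ok)
  t14 'y' -> {2,3}, take 3 (3->3 ok)
  t15 'y' -> {2,3}, take 3 (3->3 ok)
  t16 'x' -> {0,1}, take 0 (3->0 ok)
  t17 'y' -> {2,3}, take 3 (0->3 ok)
  t18 'y' -> {2,3}, take 2 (3->2 ok)
  t19 'y' -> {2,3}, take 3 (2->3 ok)
  t20 'x' -> {0,1}, take 0 (3->0 ok)
  t21 'x' -> {0,1}, take 1 (0->1 ok)
  t22 'y' -> {2,3}, take 3 (1->3 ok)
  t23 'x' -> {0,1}, take 0 (3->0 ok)

0,0,0,0,3,2,0,3,0,1,1,1,3,3,3,3,0,3,2,3,0,1,3,0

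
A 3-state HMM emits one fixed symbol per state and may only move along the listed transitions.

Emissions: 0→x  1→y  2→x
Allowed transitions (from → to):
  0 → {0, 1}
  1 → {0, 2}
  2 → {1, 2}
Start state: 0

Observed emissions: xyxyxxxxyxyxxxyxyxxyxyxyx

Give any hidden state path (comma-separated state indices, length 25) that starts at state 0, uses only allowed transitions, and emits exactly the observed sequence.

0,1,0,1,2,2,2,2,1,0,1,0,0,0,1,0,1,0,0,1,0,1,0,1,2

  t0 'x' -> {0,2}, take 0 (start)
  t1 'y' -> {1}, take 1 (0->1 ok)
  t2 'x' -> {0,2}, take 0 (1->0 ok)
  t3 'y' -> {1}, take 1 (0->1 ok)
  t4 'x' -> {0,2}, take 2 (1->2 ok)
  t5 'x' -> {0,2}, take 2 (2->2 ok)
  t6 'x' -> {0,2}, take 2 (2->2 ok)
  t7 'x' -> {0,2}, take 2 (2->2 ok)
  t8 'y' -> {1}, take 1 (2->1 ok)
  t9 'x' -> {0,2}, take 0 (1->0 ok)
  t10 'y' -> {1}, take 1 (0->1 ok)
  t11 'x' -> {0,2}, take 0 (1->0 ok)
  t12 'x' -> {0,2}, take 0 (0->0 ok)
  t13 'x' -> {0,2}, take 0 (0->0 ok)
  t14 'y' -> {1}, take 1 (0->1 ok)
  t15 'x' -> {0,2}, take 0 (1->0 ok)
  t16 'y' -> {1}, take 1 (0->1 ok)
  t17 'x' -> {0,2}, take 0 (1->0 ok)
  t18 'x' -> {0,2}, take 0 (0->0 ok)
  t19 'y' -> {1}, take 1 (0->1 ok)
  t20 'x' -> {0,2}, take 0 (1->0 ok)
  t21 'y' -> {1}, take 1 (0->1 ok)
  t22 'x' -> {0,2}, take 0 (1->0 ok)
  t23 'y' -> {1}, take 1 (0->1 ok)
  t24 'x' -> {0,2}, take 2 (1->2 ok)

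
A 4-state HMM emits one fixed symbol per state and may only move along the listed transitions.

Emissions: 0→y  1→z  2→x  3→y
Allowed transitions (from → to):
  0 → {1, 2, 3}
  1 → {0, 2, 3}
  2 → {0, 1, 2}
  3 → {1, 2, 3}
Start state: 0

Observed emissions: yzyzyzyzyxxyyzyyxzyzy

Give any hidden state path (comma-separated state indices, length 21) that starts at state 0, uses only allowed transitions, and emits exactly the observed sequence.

0,1,3,1,0,1,0,1,3,2,2,0,3,1,0,3,2,1,0,1,3

  [0] y  {0,3}  => 0  start
  [1] z  {1}  => 1  0->1 ok
  [2] y  {0,3}  => 3  1->3 ok
  [3] z  {1}  => 1  3->1 ok
  [4] y  {0,3}  => 0  1->0 ok
  [5] z  {1}  => 1  0->1 ok
  [6] y  {0,3}  => 0  1->0 ok
  [7] z  {1}  => 1  0->1 ok
  [8] y  {0,3}  => 3  1->3 ok
  [9] x  {2}  => 2  3->2 ok
  [10] x  {2}  => 2  2->2 ok
  [11] y  {0,3}  => 0  2->0 ok
  [12] y  {0,3}  => 3  0->3 ok
  [13] z  {1}  => 1  3->1 ok
  [14] y  {0,3}  => 0  1->0 ok
  [15] y  {0,3}  => 3  0->3 ok
  [16] x  {2}  => 2  3->2 ok
  [17] z  {1}  => 1  2->1 ok
  [18] y  {0,3}  => 0  1->0 ok
  [19] z  {1}  => 1  0->1 ok
  [20] y  {0,3}  => 3  1->3 ok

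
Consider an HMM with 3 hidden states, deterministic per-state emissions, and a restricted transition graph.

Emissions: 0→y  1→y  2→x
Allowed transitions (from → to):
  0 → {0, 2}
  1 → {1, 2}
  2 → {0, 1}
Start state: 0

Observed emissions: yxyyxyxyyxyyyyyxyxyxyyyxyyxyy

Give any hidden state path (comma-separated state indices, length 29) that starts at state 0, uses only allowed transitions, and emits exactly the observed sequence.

0,2,0,0,2,1,2,1,1,2,0,0,0,0,0,2,1,2,1,2,1,1,1,2,1,1,2,1,1

  t0 'y' -> {0,1}, take 0 (start)
  t1 'x' -> {2}, take 2 (0->2 ok)
  t2 'y' -> {0,1}, take 0 (2->0 ok)
  t3 'y' -> {0,1}, take 0 (0->0 ok)
  t4 'x' -> {2}, take 2 (0->2 ok)
  t5 'y' -> {0,1}, take 1 (2->1 ok)
  t6 'x' -> {2}, take 2 (1->2 ok)
  t7 'y' -> {0,1}, take 1 (2->1 ok)
  t8 'y' -> {0,1}, take 1 (1->1 ok)
  t9 'x' -> {2}, take 2 (1->2 ok)
  t10 'y' -> {0,1}, take 0 (2->0 ok)
  t11 'y' -> {0,1}, take 0 (0->0 ok)
  t12 'y' -> {0,1}, take 0 (0->0 ok)
  t13 'y' -> {0,1}, take 0 (0->0 ok)
  t14 'y' -> {0,1}, take 0 (0->0 ok)
  t15 'x' -> {2}, take 2 (0->2 ok)
  t16 'y' -> {0,1}, take 1 (2->1 ok)
  t17 'x' -> {2}, take 2 (1->2 ok)
  t18 'y' -> {0,1}, take 1 (2->1 ok)
  t19 'x' -> {2}, take 2 (1->2 ok)
  t20 'y' -> {0,1}, take 1 (2->1 ok)
  t21 'y' -> {0,1}, take 1 (1->1 ok)
  t22 'y' -> {0,1}, take 1 (1->1 ok)
  t23 'x' -> {2}, take 2 (1->2 ok)
  t24 'y' -> {0,1}, take 1 (2->1 ok)
  t25 'y' -> {0,1}, take 1 (1->1 ok)
  t26 'x' -> {2}, take 2 (1->2 ok)
  t27 'y' -> {0,1}, take 1 (2->1 ok)
  t28 'y' -> {0,1}, take 1 (1->1 ok)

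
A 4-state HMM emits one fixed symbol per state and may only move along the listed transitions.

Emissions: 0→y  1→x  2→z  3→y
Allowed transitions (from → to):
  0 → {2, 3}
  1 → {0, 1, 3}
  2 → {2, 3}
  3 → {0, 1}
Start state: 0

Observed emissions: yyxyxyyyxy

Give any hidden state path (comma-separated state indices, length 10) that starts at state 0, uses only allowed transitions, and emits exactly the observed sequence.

0,3,1,3,1,3,0,3,1,0

  0: obs=y cand={0,3} pick 0 [start]
  1: obs=y cand={0,3} pick 3 [0->3 ok]
  2: obs=x cand={1} pick 1 [3->1 ok]
  3: obs=y cand={0,3} pick 3 [1->3 ok]
  4: obs=x cand={1} pick 1 [3->1 ok]
  5: obs=y cand={0,3} pick 3 [1->3 ok]
  6: obs=y cand={0,3} pick 0 [3->0 ok]
  7: obs=y cand={0,3} pick 3 [0->3 ok]
  8: obs=x cand={1} pick 1 [3->1 ok]
  9: obs=y cand={0,3} pick 0 [1->0 ok]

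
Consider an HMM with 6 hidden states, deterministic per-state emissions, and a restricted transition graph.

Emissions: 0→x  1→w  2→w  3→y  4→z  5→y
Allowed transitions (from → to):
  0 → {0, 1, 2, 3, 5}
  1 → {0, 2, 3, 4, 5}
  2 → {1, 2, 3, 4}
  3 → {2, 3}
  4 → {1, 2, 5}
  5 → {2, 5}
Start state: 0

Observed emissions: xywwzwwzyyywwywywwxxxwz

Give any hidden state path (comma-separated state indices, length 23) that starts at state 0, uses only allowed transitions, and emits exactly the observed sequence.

  [0] x  {0}  => 0  start
  [1] y  {3,5}  => 3  0->3 ok
  [2] w  {1,2}  => 2  3->2 ok
  [3] w  {1,2}  => 2  2->2 ok
  [4] z  {4}  => 4  2->4 ok
  [5] w  {1,2}  => 2  4->2 ok
  [6] w  {1,2}  => 1  2->1 ok
  [7] z  {4}  => 4  1->4 ok
  [8] y  {3,5}  => 5  4->5 ok
  [9] y  {3,5}  => 5  5->5 ok
  [10] y  {3,5}  => 5  5->5 ok
  [11] w  {1,2}  => 2  5->2 ok
  [12] w  {1,2}  => 2  2->2 ok
  [13] y  {3,5}  => 3  2->3 ok
  [14] w  {1,2}  => 2  3->2 ok
  [15] y  {3,5}  => 3  2->3 ok
  [16] w  {1,2}  => 2  3->2 ok
  [17] w  {1,2}  => 1  2->1 ok
  [18] x  {0}  => 0  1->0 ok
  [19] x  {0}  => 0  0->0 ok
  [20] x  {0}  => 0  0->0 ok
  [21] w  {1,2}  => 2  0->2 ok
  [22] z  {4}  => 4  2->4 ok

0,3,2,2,4,2,1,4,5,5,5,2,2,3,2,3,2,1,0,0,0,2,4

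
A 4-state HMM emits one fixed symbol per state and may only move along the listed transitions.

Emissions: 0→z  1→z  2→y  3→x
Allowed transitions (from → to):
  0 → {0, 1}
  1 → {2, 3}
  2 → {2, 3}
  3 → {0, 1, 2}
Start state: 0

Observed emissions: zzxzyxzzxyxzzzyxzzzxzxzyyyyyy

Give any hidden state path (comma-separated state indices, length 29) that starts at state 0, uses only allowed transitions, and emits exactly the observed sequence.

  0: obs=z cand={0,1} pick 0 [start]
  1: obs=z cand={0,1} pick 1 [0->1 ok]
  2: obs=x cand={3} pick 3 [1->3 ok]
  3: obs=z cand={0,1} pick 1 [3->1 ok]
  4: obs=y cand={2} pick 2 [1->2 ok]
  5: obs=x cand={3} pick 3 [2->3 ok]
  6: obs=z cand={0,1} pick 0 [3->0 ok]
  7: obs=z cand={0,1} pick 1 [0->1 ok]
  8: obs=x cand={3} pick 3 [1->3 ok]
  9: obs=y cand={2} pick 2 [3->2 ok]
  10: obs=x cand={3} pick 3 [2->3 ok]
  11: obs=z cand={0,1} pick 0 [3->0 ok]
  12: obs=z cand={0,1} pick 0 [0->0 ok]
  13: obs=z cand={0,1} pick 1 [0->1 ok]
  14: obs=y cand={2} pick 2 [1->2 ok]
  15: obs=x cand={3} pick 3 [2->3 ok]
  16: obs=z cand={0,1} pick 0 [3->0 ok]
  17: obs=z cand={0,1} pick 0 [0->0 ok]
  18: obs=z cand={0,1} pick 1 [0->1 ok]
  19: obs=x cand={3} pick 3 [1->3 ok]
  20: obs=z cand={0,1} pick 1 [3->1 ok]
  21: obs=x cand={3} pick 3 [1->3 ok]
  22: obs=z cand={0,1} pick 1 [3->1 ok]
  23: obs=y cand={2} pick 2 [1->2 ok]
  24: obs=y cand={2} pick 2 [2->2 ok]
  25: obs=y cand={2} pick 2 [2->2 ok]
  26: obs=y cand={2} pick 2 [2->2 ok]
  27: obs=y cand={2} pick 2 [2->2 ok]
  28: obs=y cand={2} pick 2 [2->2 ok]

0,1,3,1,2,3,0,1,3,2,3,0,0,1,2,3,0,0,1,3,1,3,1,2,2,2,2,2,2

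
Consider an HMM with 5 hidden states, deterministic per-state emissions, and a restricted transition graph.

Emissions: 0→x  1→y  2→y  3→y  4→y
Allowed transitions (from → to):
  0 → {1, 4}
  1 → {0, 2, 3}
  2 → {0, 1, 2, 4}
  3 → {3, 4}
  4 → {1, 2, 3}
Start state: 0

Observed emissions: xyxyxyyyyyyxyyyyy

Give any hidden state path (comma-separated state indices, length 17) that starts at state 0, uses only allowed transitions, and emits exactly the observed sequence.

  t0 'x' -> {0}, take 0 (start)
  t1 'y' -> {1,2,3,4}, take 1 (0->1 ok)
  t2 'x' -> {0}, take 0 (1->0 ok)
  t3 'y' -> {1,2,3,4}, take 1 (0->1 ok)
  t4 'x' -> {0}, take 0 (1->0 ok)
  t5 'y' -> {1,2,3,4}, take 1 (0->1 ok)
  t6 'y' -> {1,2,3,4}, take 3 (1->3 ok)
  t7 'y' -> {1,2,3,4}, take 3 (3->3 ok)
  t8 'y' -> {1,2,3,4}, take 3 (3->3 ok)
  t9 'y' -> {1,2,3,4}, take 4 (3->4 ok)
  t10 'y' -> {1,2,3,4}, take 1 (4->1 ok)
  t11 'x' -> {0}, take 0 (1->0 ok)
  t12 'y' -> {1,2,3,4}, take 1 (0->1 ok)
  t13 'y' -> {1,2,3,4}, take 3 (1->3 ok)
  t14 'y' -> {1,2,3,4}, take 3 (3->3 ok)
  t15 'y' -> {1,2,3,4}, take 3 (3->3 ok)
  t16 'y' -> {1,2,3,4}, take 4 (3->4 ok)

0,1,0,1,0,1,3,3,3,4,1,0,1,3,3,3,4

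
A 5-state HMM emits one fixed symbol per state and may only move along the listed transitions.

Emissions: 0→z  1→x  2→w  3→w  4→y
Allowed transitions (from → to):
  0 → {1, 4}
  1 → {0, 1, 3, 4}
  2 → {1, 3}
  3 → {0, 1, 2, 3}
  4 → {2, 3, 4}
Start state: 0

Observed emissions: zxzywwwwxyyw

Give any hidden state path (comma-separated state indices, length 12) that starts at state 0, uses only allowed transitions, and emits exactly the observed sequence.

0,1,0,4,3,3,2,3,1,4,4,2

  [0] z  {0}  => 0  start
  [1] x  {1}  => 1  0->1 ok
  [2] z  {0}  => 0  1->0 ok
  [3] y  {4}  => 4  0->4 ok
  [4] w  {2,3}  => 3  4->3 ok
  [5] w  {2,3}  => 3  3->3 ok
  [6] w  {2,3}  => 2  3->2 ok
  [7] w  {2,3}  => 3  2->3 ok
  [8] x  {1}  => 1  3->1 ok
  [9] y  {4}  => 4  1->4 ok
  [10] y  {4}  => 4  4->4 ok
  [11] w  {2,3}  => 2  4->2 ok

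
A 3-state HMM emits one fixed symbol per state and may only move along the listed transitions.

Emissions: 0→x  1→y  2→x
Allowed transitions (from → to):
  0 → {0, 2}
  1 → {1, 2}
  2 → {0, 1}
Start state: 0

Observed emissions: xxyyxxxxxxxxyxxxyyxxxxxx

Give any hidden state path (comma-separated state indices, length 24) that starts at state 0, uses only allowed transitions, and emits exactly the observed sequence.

0,2,1,1,2,0,0,0,0,2,0,2,1,2,0,2,1,1,2,0,0,0,2,0

  [0] x  {0,2}  => 0  start
  [1] x  {0,2}  => 2  0->2 ok
  [2] y  {1}  => 1  2->1 ok
  [3] y  {1}  => 1  1->1 ok
  [4] x  {0,2}  => 2  1->2 ok
  [5] x  {0,2}  => 0  2->0 ok
  [6] x  {0,2}  => 0  0->0 ok
  [7] x  {0,2}  => 0  0->0 ok
  [8] x  {0,2}  => 0  0->0 ok
  [9] x  {0,2}  => 2  0->2 ok
  [10] x  {0,2}  => 0  2->0 ok
  [11] x  {0,2}  => 2  0->2 ok
  [12] y  {1}  => 1  2->1 ok
  [13] x  {0,2}  => 2  1->2 ok
  [14] x  {0,2}  => 0  2->0 ok
  [15] x  {0,2}  => 2  0->2 ok
  [16] y  {1}  => 1  2->1 ok
  [17] y  {1}  => 1  1->1 ok
  [18] x  {0,2}  => 2  1->2 ok
  [19] x  {0,2}  => 0  2->0 ok
  [20] x  {0,2}  => 0  0->0 ok
  [21] x  {0,2}  => 0  0->0 ok
  [22] x  {0,2}  => 2  0->2 ok
  [23] x  {0,2}  => 0  2->0 ok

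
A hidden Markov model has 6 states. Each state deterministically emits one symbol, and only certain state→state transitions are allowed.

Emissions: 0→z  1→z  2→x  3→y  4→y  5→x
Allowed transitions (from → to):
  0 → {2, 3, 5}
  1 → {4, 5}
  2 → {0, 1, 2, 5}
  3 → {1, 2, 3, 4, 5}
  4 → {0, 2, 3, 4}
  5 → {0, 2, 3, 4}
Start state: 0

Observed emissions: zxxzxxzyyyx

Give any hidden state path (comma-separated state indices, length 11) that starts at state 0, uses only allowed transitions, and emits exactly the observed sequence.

  [0] z  {0,1}  => 0  start
  [1] x  {2,5}  => 2  0->2 ok
  [2] x  {2,5}  => 2  2->2 ok
  [3] z  {0,1}  => 1  2->1 ok
  [4] x  {2,5}  => 5  1->5 ok
  [5] x  {2,5}  => 2  5->2 ok
  [6] z  {0,1}  => 1  2->1 ok
  [7] y  {3,4}  => 4  1->4 ok
  [8] y  {3,4}  => 3  4->3 ok
  [9] y  {3,4}  => 3  3->3 ok
  [10] x  {2,5}  => 2  3->2 ok

0,2,2,1,5,2,1,4,3,3,2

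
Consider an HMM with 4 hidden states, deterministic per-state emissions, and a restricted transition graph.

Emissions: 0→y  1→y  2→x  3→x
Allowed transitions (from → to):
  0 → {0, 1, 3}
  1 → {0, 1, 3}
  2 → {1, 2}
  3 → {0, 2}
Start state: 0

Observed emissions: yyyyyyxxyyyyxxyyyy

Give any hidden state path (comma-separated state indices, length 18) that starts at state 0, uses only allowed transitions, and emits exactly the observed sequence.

0,0,1,0,1,0,3,2,1,0,0,1,3,2,1,0,1,1

  [0] y  {0,1}  => 0  start
  [1] y  {0,1}  => 0  0->0 ok
  [2] y  {0,1}  => 1  0->1 ok
  [3] y  {0,1}  => 0  1->0 ok
  [4] y  {0,1}  => 1  0->1 ok
  [5] y  {0,1}  => 0  1->0 ok
  [6] x  {2,3}  => 3  0->3 ok
  [7] x  {2,3}  => 2  3->2 ok
  [8] y  {0,1}  => 1  2->1 ok
  [9] y  {0,1}  => 0  1->0 ok
  [10] y  {0,1}  => 0  0->0 ok
  [11] y  {0,1}  => 1  0->1 ok
  [12] x  {2,3}  => 3  1->3 ok
  [13] x  {2,3}  => 2  3->2 ok
  [14] y  {0,1}  => 1  2->1 ok
  [15] y  {0,1}  => 0  1->0 ok
  [16] y  {0,1}  => 1  0->1 ok
  [17] y  {0,1}  => 1  1->1 ok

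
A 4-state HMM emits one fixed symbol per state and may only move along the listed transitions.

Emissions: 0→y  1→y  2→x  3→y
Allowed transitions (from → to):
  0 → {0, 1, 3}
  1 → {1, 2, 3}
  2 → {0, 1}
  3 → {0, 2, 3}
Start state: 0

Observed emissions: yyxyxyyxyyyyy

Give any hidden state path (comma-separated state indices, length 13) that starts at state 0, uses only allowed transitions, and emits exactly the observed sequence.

  pos 0: y in {0,1,3}, choose 0; start
  pos 1: y in {0,1,3}, choose 1; 0->1 ok
  pos 2: x in {2}, choose 2; 1->2 ok
  pos 3: y in {0,1,3}, choose 1; 2->1 ok
  pos 4: x in {2}, choose 2; 1->2 ok
  pos 5: y in {0,1,3}, choose 0; 2->0 ok
  pos 6: y in {0,1,3}, choose 1; 0->1 ok
  pos 7: x in {2}, choose 2; 1->2 ok
  pos 8: y in {0,1,3}, choose 0; 2->0 ok
  pos 9: y in {0,1,3}, choose 1; 0->1 ok
  pos 10: y in {0,1,3}, choose 3; 1->3 ok
  pos 11: y in {0,1,3}, choose 0; 3->0 ok
  pos 12: y in {0,1,3}, choose 3; 0->3 ok

0,1,2,1,2,0,1,2,0,1,3,0,3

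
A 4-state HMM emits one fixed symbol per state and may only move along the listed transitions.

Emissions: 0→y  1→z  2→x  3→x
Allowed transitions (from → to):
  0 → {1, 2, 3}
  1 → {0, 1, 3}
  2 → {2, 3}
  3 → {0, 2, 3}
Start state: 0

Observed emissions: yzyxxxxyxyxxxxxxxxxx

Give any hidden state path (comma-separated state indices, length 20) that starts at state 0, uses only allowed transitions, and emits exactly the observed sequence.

  t0 'y' -> {0}, take 0 (start)
  t1 'z' -> {1}, take 1 (0->1 ok)
  t2 'y' -> {0}, take 0 (1->0 ok)
  t3 'x' -> {2,3}, take 2 (0->2 ok)
  t4 'x' -> {2,3}, take 2 (2->2 ok)
  t5 'x' -> {2,3}, take 2 (2->2 ok)
  t6 'x' -> {2,3}, take 3 (2->3 ok)
  t7 'y' -> {0}, take 0 (3->0 ok)
  t8 'x' -> {2,3}, take 3 (0->3 ok)
  t9 'y' -> {0}, take 0 (3->0 ok)
  t10 'x' -> {2,3}, take 2 (0->2 ok)
  t11 'x' -> {2,3}, take 2 (2->2 ok)
  t12 'x' -> {2,3}, take 3 (2->3 ok)
  t13 'x' -> {2,3}, take 2 (3->2 ok)
  t14 'x' -> {2,3}, take 2 (2->2 ok)
  t15 'x' -> {2,3}, take 2 (2->2 ok)
  t16 'x' -> {2,3}, take 3 (2->3 ok)
  t17 'x' -> {2,3}, take 3 (3->3 ok)
  t18 'x' -> {2,3}, take 2 (3->2 ok)
  t19 'x' -> {2,3}, take 3 (2->3 ok)

0,1,0,2,2,2,3,0,3,0,2,2,3,2,2,2,3,3,2,3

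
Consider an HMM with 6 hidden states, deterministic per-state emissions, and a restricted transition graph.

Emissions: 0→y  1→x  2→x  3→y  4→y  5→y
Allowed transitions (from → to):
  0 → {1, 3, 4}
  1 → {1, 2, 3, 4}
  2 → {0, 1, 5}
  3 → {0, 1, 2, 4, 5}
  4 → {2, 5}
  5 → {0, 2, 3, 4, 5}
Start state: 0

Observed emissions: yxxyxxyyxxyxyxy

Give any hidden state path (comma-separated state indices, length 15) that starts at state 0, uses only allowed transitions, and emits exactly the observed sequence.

0,1,1,4,2,1,3,4,2,1,4,2,5,2,5

  pos 0: y in {0,3,4,5}, choose 0; start
  pos 1: x in {1,2}, choose 1; 0->1 ok
  pos 2: x in {1,2}, choose 1; 1->1 ok
  pos 3: y in {0,3,4,5}, choose 4; 1->4 ok
  pos 4: x in {1,2}, choose 2; 4->2 ok
  pos 5: x in {1,2}, choose 1; 2->1 ok
  pos 6: y in {0,3,4,5}, choose 3; 1->3 ok
  pos 7: y in {0,3,4,5}, choose 4; 3->4 ok
  pos 8: x in {1,2}, choose 2; 4->2 ok
  pos 9: x in {1,2}, choose 1; 2->1 ok
  pos 10: y in {0,3,4,5}, choose 4; 1->4 ok
  pos 11: x in {1,2}, choose 2; 4->2 ok
  pos 12: y in {0,3,4,5}, choose 5; 2->5 ok
  pos 13: x in {1,2}, choose 2; 5->2 ok
  pos 14: y in {0,3,4,5}, choose 5; 2->5 ok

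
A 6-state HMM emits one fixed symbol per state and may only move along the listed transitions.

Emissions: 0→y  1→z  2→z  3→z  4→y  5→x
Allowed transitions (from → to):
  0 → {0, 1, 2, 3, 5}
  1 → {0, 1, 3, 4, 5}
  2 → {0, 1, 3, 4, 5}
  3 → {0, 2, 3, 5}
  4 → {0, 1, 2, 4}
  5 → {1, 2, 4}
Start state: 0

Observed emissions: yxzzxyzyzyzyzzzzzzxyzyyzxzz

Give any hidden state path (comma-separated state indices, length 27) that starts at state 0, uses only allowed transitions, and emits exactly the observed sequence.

  [0] y  {0,4}  => 0  start
  [1] x  {5}  => 5  0->5 ok
  [2] z  {1,2,3}  => 2  5->2 ok
  [3] z  {1,2,3}  => 1  2->1 ok
  [4] x  {5}  => 5  1->5 ok
  [5] y  {0,4}  => 4  5->4 ok
  [6] z  {1,2,3}  => 2  4->2 ok
  [7] y  {0,4}  => 0  2->0 ok
  [8] z  {1,2,3}  => 2  0->2 ok
  [9] y  {0,4}  => 0  2->0 ok
  [10] z  {1,2,3}  => 1  0->1 ok
  [11] y  {0,4}  => 0  1->0 ok
  [12] z  {1,2,3}  => 1  0->1 ok
  [13] z  {1,2,3}  => 1  1->1 ok
  [14] z  {1,2,3}  => 3  1->3 ok
  [15] z  {1,2,3}  => 3  3->3 ok
  [16] z  {1,2,3}  => 3  3->3 ok
  [17] z  {1,2,3}  => 2  3->2 ok
  [18] x  {5}  => 5  2->5 ok
  [19] y  {0,4}  => 4  5->4 ok
  [20] z  {1,2,3}  => 2  4->2 ok
  [21] y  {0,4}  => 0  2->0 ok
  [22] y  {0,4}  => 0  0->0 ok
  [23] z  {1,2,3}  => 3  0->3 ok
  [24] x  {5}  => 5  3->5 ok
  [25] z  {1,2,3}  => 1  5->1 ok
  [26] z  {1,2,3}  => 1  1->1 ok

0,5,2,1,5,4,2,0,2,0,1,0,1,1,3,3,3,2,5,4,2,0,0,3,5,1,1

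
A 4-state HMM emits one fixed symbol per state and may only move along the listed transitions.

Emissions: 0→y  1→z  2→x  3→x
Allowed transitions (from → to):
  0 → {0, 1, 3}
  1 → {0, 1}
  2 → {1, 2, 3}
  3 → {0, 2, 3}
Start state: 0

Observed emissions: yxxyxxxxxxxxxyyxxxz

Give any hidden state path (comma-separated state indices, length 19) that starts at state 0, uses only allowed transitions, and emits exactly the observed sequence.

  pos 0: y in {0}, choose 0; start
  pos 1: x in {2,3}, choose 3; 0->3 ok
  pos 2: x in {2,3}, choose 3; 3->3 ok
  pos 3: y in {0}, choose 0; 3->0 ok
  pos 4: x in {2,3}, choose 3; 0->3 ok
  pos 5: x in {2,3}, choose 2; 3->2 ok
  pos 6: x in {2,3}, choose 3; 2->3 ok
  pos 7: x in {2,3}, choose 2; 3->2 ok
  pos 8: x in {2,3}, choose 2; 2->2 ok
  pos 9: x in {2,3}, choose 2; 2->2 ok
  pos 10: x in {2,3}, choose 3; 2->3 ok
  pos 11: x in {2,3}, choose 3; 3->3 ok
  pos 12: x in {2,3}, choose 3; 3->3 ok
  pos 13: y in {0}, choose 0; 3->0 ok
  pos 14: y in {0}, choose 0; 0->0 ok
  pos 15: x in {2,3}, choose 3; 0->3 ok
  pos 16: x in {2,3}, choose 2; 3->2 ok
  pos 17: x in {2,3}, choose 2; 2->2 ok
  pos 18: z in {1}, choose 1; 2->1 ok

0,3,3,0,3,2,3,2,2,2,3,3,3,0,0,3,2,2,1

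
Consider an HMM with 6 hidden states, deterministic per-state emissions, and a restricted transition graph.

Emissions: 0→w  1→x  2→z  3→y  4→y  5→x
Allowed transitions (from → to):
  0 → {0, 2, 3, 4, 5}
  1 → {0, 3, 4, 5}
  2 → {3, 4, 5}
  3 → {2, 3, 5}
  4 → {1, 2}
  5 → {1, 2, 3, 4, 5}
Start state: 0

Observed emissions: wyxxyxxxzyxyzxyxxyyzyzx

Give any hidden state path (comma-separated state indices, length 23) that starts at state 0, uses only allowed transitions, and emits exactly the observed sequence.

0,4,1,5,3,5,1,5,2,3,5,3,2,5,3,5,1,3,3,2,3,2,5

  t0 'w' -> {0}, take 0 (start)
  t1 'y' -> {3,4}, take 4 (0->4 ok)
  t2 'x' -> {1,5}, take 1 (4->1 ok)
  t3 'x' -> {1,5}, take 5 (1->5 ok)
  t4 'y' -> {3,4}, take 3 (5->3 ok)
  t5 'x' -> {1,5}, take 5 (3->5 ok)
  t6 'x' -> {1,5}, take 1 (5->1 ok)
  t7 'x' -> {1,5}, take 5 (1->5 ok)
  t8 'z' -> {2}, take 2 (5->2 ok)
  t9 'y' -> {3,4}, take 3 (2->3 ok)
  t10 'x' -> {1,5}, take 5 (3->5 ok)
  t11 'y' -> {3,4}, take 3 (5->3 ok)
  t12 'z' -> {2}, take 2 (3->2 ok)
  t13 'x' -> {1,5}, take 5 (2->5 ok)
  t14 'y' -> {3,4}, take 3 (5->3 ok)
  t15 'x' -> {1,5}, take 5 (3->5 ok)
  t16 'x' -> {1,5}, take 1 (5->1 ok)
  t17 'y' -> {3,4}, take 3 (1->3 ok)
  t18 'y' -> {3,4}, take 3 (3->3 ok)
  t19 'z' -> {2}, take 2 (3->2 ok)
  t20 'y' -> {3,4}, take 3 (2->3 ok)
  t21 'z' -> {2}, take 2 (3->2 ok)
  t22 'x' -> {1,5}, take 5 (2->5 ok)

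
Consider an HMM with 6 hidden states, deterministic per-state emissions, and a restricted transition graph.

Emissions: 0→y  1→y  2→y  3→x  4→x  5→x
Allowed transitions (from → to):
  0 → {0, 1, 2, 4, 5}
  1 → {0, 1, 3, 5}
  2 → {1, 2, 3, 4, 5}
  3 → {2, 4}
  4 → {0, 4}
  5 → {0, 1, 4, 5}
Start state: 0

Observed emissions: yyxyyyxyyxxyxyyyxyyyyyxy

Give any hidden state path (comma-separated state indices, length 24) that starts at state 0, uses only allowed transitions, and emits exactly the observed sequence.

  [0] y  {0,1,2}  => 0  start
  [1] y  {0,1,2}  => 0  0->0 ok
  [2] x  {3,4,5}  => 4  0->4 ok
  [3] y  {0,1,2}  => 0  4->0 ok
  [4] y  {0,1,2}  => 2  0->2 ok
  [5] y  {0,1,2}  => 2  2->2 ok
  [6] x  {3,4,5}  => 5  2->5 ok
  [7] y  {0,1,2}  => 1  5->1 ok
  [8] y  {0,1,2}  => 0  1->0 ok
  [9] x  {3,4,5}  => 4  0->4 ok
  [10] x  {3,4,5}  => 4  4->4 ok
  [11] y  {0,1,2}  => 0  4->0 ok
  [12] x  {3,4,5}  => 4  0->4 ok
  [13] y  {0,1,2}  => 0  4->0 ok
  [14] y  {0,1,2}  => 0  0->0 ok
  [15] y  {0,1,2}  => 0  0->0 ok
  [16] x  {3,4,5}  => 5  0->5 ok
  [17] y  {0,1,2}  => 0  5->0 ok
  [18] y  {0,1,2}  => 1  0->1 ok
  [19] y  {0,1,2}  => 0  1->0 ok
  [20] y  {0,1,2}  => 0  0->0 ok
  [21] y  {0,1,2}  => 1  0->1 ok
  [22] x  {3,4,5}  => 5  1->5 ok
  [23] y  {0,1,2}  => 1  5->1 ok

0,0,4,0,2,2,5,1,0,4,4,0,4,0,0,0,5,0,1,0,0,1,5,1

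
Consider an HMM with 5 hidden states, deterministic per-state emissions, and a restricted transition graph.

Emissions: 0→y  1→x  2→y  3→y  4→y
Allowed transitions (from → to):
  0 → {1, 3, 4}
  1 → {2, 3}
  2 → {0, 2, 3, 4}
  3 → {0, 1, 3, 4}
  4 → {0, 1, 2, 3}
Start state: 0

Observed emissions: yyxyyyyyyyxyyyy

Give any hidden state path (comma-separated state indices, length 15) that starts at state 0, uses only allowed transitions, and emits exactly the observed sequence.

  t0 'y' -> {0,2,3,4}, take 0 (start)
  t1 'y' -> {0,2,3,4}, take 4 (0->4 ok)
  t2 'x' -> {1}, take 1 (4->1 ok)
  t3 'y' -> {0,2,3,4}, take 2 (1->2 ok)
  t4 'y' -> {0,2,3,4}, take 0 (2->0 ok)
  t5 'y' -> {0,2,3,4}, take 3 (0->3 ok)
  t6 'y' -> {0,2,3,4}, take 4 (3->4 ok)
  t7 'y' -> {0,2,3,4}, take 2 (4->2 ok)
  t8 'y' -> {0,2,3,4}, take 3 (2->3 ok)
  t9 'y' -> {0,2,3,4}, take 4 (3->4 ok)
  t10 'x' -> {1}, take 1 (4->1 ok)
  t11 'y' -> {0,2,3,4}, take 2 (1->2 ok)
  t12 'y' -> {0,2,3,4}, take 4 (2->4 ok)
  t13 'y' -> {0,2,3,4}, take 3 (4->3 ok)
  t14 'y' -> {0,2,3,4}, take 3 (3->3 ok)

0,4,1,2,0,3,4,2,3,4,1,2,4,3,3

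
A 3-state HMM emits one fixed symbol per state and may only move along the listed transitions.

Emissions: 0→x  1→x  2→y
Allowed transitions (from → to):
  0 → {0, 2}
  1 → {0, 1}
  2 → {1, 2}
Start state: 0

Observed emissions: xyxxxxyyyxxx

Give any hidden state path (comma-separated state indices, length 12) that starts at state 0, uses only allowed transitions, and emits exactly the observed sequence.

0,2,1,1,0,0,2,2,2,1,1,1

  0: obs=x cand={0,1} pick 0 [start]
  1: obs=y cand={2} pick 2 [0->2 ok]
  2: obs=x cand={0,1} pick 1 [2->1 ok]
  3: obs=x cand={0,1} pick 1 [1->1 ok]
  4: obs=x cand={0,1} pick 0 [1->0 ok]
  5: obs=x cand={0,1} pick 0 [0->0 ok]
  6: obs=y cand={2} pick 2 [0->2 ok]
  7: obs=y cand={2} pick 2 [2->2 ok]
  8: obs=y cand={2} pick 2 [2->2 ok]
  9: obs=x cand={0,1} pick 1 [2->1 ok]
  10: obs=x cand={0,1} pick 1 [1->1 ok]
  11: obs=x cand={0,1} pick 1 [1->1 ok]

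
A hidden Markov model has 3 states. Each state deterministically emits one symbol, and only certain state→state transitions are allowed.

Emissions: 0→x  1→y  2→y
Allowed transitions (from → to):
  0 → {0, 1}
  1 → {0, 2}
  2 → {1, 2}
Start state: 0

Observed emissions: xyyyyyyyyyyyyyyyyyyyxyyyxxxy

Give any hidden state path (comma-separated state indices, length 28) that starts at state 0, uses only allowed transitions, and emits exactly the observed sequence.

0,1,2,1,2,2,2,2,1,2,2,2,1,2,1,2,1,2,2,1,0,1,2,1,0,0,0,1

  t0 'x' -> {0}, take 0 (start)
  t1 'y' -> {1,2}, take 1 (0->1 ok)
  t2 'y' -> {1,2}, take 2 (1->2 ok)
  t3 'y' -> {1,2}, take 1 (2->1 ok)
  t4 'y' -> {1,2}, take 2 (1->2 ok)
  t5 'y' -> {1,2}, take 2 (2->2 ok)
  t6 'y' -> {1,2}, take 2 (2->2 ok)
  t7 'y' -> {1,2}, take 2 (2->2 ok)
  t8 'y' -> {1,2}, take 1 (2->1 ok)
  t9 'y' -> {1,2}, take 2 (1->2 ok)
  t10 'y' -> {1,2}, take 2 (2->2 ok)
  t11 'y' -> {1,2}, take 2 (2->2 ok)
  t12 'y' -> {1,2}, take 1 (2->1 ok)
  t13 'y' -> {1,2}, take 2 (1->2 ok)
  t14 'y' -> {1,2}, take 1 (2->1 ok)
  t15 'y' -> {1,2}, take 2 (1->2 ok)
  t16 'y' -> {1,2}, take 1 (2->1 ok)
  t17 'y' -> {1,2}, take 2 (1->2 ok)
  t18 'y' -> {1,2}, take 2 (2->2 ok)
  t19 'y' -> {1,2}, take 1 (2->1 ok)
  t20 'x' -> {0}, take 0 (1->0 ok)
  t21 'y' -> {1,2}, take 1 (0->1 ok)
  t22 'y' -> {1,2}, take 2 (1->2 ok)
  t23 'y' -> {1,2}, take 1 (2->1 ok)
  t24 'x' -> {0}, take 0 (1->0 ok)
  t25 'x' -> {0}, take 0 (0->0 ok)
  t26 'x' -> {0}, take 0 (0->0 ok)
  t27 'y' -> {1,2}, take 1 (0->1 ok)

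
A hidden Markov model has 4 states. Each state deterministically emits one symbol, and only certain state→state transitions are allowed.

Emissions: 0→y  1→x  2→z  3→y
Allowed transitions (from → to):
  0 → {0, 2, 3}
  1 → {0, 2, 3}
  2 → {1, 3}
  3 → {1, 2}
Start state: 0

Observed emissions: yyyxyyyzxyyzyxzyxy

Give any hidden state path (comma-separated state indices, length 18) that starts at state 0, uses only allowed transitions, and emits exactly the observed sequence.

0,0,3,1,0,0,3,2,1,0,0,2,3,1,2,3,1,0

  [0] y  {0,3}  => 0  start
  [1] y  {0,3}  => 0  0->0 ok
  [2] y  {0,3}  => 3  0->3 ok
  [3] x  {1}  => 1  3->1 ok
  [4] y  {0,3}  => 0  1->0 ok
  [5] y  {0,3}  => 0  0->0 ok
  [6] y  {0,3}  => 3  0->3 ok
  [7] z  {2}  => 2  3->2 ok
  [8] x  {1}  => 1  2->1 ok
  [9] y  {0,3}  => 0  1->0 ok
  [10] y  {0,3}  => 0  0->0 ok
  [11] z  {2}  => 2  0->2 ok
  [12] y  {0,3}  => 3  2->3 ok
  [13] x  {1}  => 1  3->1 ok
  [14] z  {2}  => 2  1->2 ok
  [15] y  {0,3}  => 3  2->3 ok
  [16] x  {1}  => 1  3->1 ok
  [17] y  {0,3}  => 0  1->0 ok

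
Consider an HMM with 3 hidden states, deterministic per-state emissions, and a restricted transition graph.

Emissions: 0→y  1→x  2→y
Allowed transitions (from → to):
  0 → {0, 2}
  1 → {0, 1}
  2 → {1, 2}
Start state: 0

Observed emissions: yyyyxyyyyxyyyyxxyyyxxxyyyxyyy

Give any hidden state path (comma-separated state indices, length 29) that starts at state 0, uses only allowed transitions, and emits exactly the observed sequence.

0,0,2,2,1,0,0,0,2,1,0,0,0,2,1,1,0,2,2,1,1,1,0,2,2,1,0,0,0

  0: obs=y cand={0,2} pick 0 [start]
  1: obs=y cand={0,2} pick 0 [0->0 ok]
  2: obs=y cand={0,2} pick 2 [0->2 ok]
  3: obs=y cand={0,2} pick 2 [2->2 ok]
  4: obs=x cand={1} pick 1 [2->1 ok]
  5: obs=y cand={0,2} pick 0 [1->0 ok]
  6: obs=y cand={0,2} pick 0 [0->0 ok]
  7: obs=y cand={0,2} pick 0 [0->0 ok]
  8: obs=y cand={0,2} pick 2 [0->2 ok]
  9: obs=x cand={1} pick 1 [2->1 ok]
  10: obs=y cand={0,2} pick 0 [1->0 ok]
  11: obs=y cand={0,2} pick 0 [0->0 ok]
  12: obs=y cand={0,2} pick 0 [0->0 ok]
  13: obs=y cand={0,2} pick 2 [0->2 ok]
  14: obs=x cand={1} pick 1 [2->1 ok]
  15: obs=x cand={1} pick 1 [1->1 ok]
  16: obs=y cand={0,2} pick 0 [1->0 ok]
  17: obs=y cand={0,2} pick 2 [0->2 ok]
  18: obs=y cand={0,2} pick 2 [2->2 ok]
  19: obs=x cand={1} pick 1 [2->1 ok]
  20: obs=x cand={1} pick 1 [1->1 ok]
  21: obs=x cand={1} pick 1 [1->1 ok]
  22: obs=y cand={0,2} pick 0 [1->0 ok]
  23: obs=y cand={0,2} pick 2 [0->2 ok]
  24: obs=y cand={0,2} pick 2 [2->2 ok]
  25: obs=x cand={1} pick 1 [2->1 ok]
  26: obs=y cand={0,2} pick 0 [1->0 ok]
  27: obs=y cand={0,2} pick 0 [0->0 ok]
  28: obs=y cand={0,2} pick 0 [0->0 ok]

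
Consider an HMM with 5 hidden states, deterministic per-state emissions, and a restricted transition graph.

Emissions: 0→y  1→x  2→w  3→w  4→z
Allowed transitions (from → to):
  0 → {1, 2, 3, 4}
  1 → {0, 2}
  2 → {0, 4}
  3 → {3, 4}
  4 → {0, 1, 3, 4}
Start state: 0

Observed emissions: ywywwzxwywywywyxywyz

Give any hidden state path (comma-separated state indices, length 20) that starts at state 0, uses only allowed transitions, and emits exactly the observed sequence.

  [0] y  {0}  => 0  start
  [1] w  {2,3}  => 2  0->2 ok
  [2] y  {0}  => 0  2->0 ok
  [3] w  {2,3}  => 3  0->3 ok
  [4] w  {2,3}  => 3  3->3 ok
  [5] z  {4}  => 4  3->4 ok
  [6] x  {1}  => 1  4->1 ok
  [7] w  {2,3}  => 2  1->2 ok
  [8] y  {0}  => 0  2->0 ok
  [9] w  {2,3}  => 2  0->2 ok
  [10] y  {0}  => 0  2->0 ok
  [11] w  {2,3}  => 2  0->2 ok
  [12] y  {0}  => 0  2->0 ok
  [13] w  {2,3}  => 2  0->2 ok
  [14] y  {0}  => 0  2->0 ok
  [15] x  {1}  => 1  0->1 ok
  [16] y  {0}  => 0  1->0 ok
  [17] w  {2,3}  => 2  0->2 ok
  [18] y  {0}  => 0  2->0 ok
  [19] z  {4}  => 4  0->4 ok

0,2,0,3,3,4,1,2,0,2,0,2,0,2,0,1,0,2,0,4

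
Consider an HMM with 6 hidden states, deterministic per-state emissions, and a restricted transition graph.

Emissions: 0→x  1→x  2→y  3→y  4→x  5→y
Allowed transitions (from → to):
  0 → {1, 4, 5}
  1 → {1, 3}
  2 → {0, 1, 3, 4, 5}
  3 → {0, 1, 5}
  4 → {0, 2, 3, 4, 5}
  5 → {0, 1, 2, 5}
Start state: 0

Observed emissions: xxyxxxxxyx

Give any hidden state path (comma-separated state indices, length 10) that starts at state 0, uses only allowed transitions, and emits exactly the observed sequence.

0,4,5,0,1,1,1,1,3,0

  0: obs=x cand={0,1,4} pick 0 [start]
  1: obs=x cand={0,1,4} pick 4 [0->4 ok]
  2: obs=y cand={2,3,5} pick 5 [4->5 ok]
  3: obs=x cand={0,1,4} pick 0 [5->0 ok]
  4: obs=x cand={0,1,4} pick 1 [0->1 ok]
  5: obs=x cand={0,1,4} pick 1 [1->1 ok]
  6: obs=x cand={0,1,4} pick 1 [1->1 ok]
  7: obs=x cand={0,1,4} pick 1 [1->1 ok]
  8: obs=y cand={2,3,5} pick 3 [1->3 ok]
  9: obs=x cand={0,1,4} pick 0 [3->0 ok]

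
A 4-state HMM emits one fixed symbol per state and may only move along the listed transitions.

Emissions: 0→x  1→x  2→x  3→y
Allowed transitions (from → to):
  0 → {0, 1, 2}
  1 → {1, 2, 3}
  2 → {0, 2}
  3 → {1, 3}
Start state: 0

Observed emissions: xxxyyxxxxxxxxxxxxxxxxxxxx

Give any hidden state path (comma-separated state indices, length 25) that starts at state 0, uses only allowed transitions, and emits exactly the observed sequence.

  0: obs=x cand={0,1,2} pick 0 [start]
  1: obs=x cand={0,1,2} pick 0 [0->0 ok]
  2: obs=x cand={0,1,2} pick 1 [0->1 ok]
  3: obs=y cand={3} pick 3 [1->3 ok]
  4: obs=y cand={3} pick 3 [3->3 ok]
  5: obs=x cand={0,1,2} pick 1 [3->1 ok]
  6: obs=x cand={0,1,2} pick 2 [1->2 ok]
  7: obs=x cand={0,1,2} pick 0 [2->0 ok]
  8: obs=x cand={0,1,2} pick 0 [0->0 ok]
  9: obs=x cand={0,1,2} pick 1 [0->1 ok]
  10: obs=x cand={0,1,2} pick 1 [1->1 ok]
  11: obs=x cand={0,1,2} pick 2 [1->2 ok]
  12: obs=x cand={0,1,2} pick 2 [2->2 ok]
  13: obs=x cand={0,1,2} pick 0 [2->0 ok]
  14: obs=x cand={0,1,2} pick 0 [0->0 ok]
  15: obs=x cand={0,1,2} pick 1 [0->1 ok]
  16: obs=x cand={0,1,2} pick 2 [1->2 ok]
  17: obs=x cand={0,1,2} pick 2 [2->2 ok]
  18: obs=x cand={0,1,2} pick 0 [2->0 ok]
  19: obs=x cand={0,1,2} pick 1 [0->1 ok]
  20: obs=x cand={0,1,2} pick 2 [1->2 ok]
  21: obs=x cand={0,1,2} pick 0 [2->0 ok]
  22: obs=x cand={0,1,2} pick 0 [0->0 ok]
  23: obs=x cand={0,1,2} pick 0 [0->0 ok]
  24: obs=x cand={0,1,2} pick 1 [0->1 ok]

0,0,1,3,3,1,2,0,0,1,1,2,2,0,0,1,2,2,0,1,2,0,0,0,1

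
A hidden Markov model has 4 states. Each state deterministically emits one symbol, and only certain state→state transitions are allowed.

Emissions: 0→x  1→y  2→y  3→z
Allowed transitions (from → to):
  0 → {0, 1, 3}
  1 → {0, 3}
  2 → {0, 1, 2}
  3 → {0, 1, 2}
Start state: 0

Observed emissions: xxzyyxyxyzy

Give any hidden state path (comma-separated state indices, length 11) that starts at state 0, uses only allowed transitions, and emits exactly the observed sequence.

  t0 'x' -> {0}, take 0 (start)
  t1 'x' -> {0}, take 0 (0->0 ok)
  t2 'z' -> {3}, take 3 (0->3 ok)
  t3 'y' -> {1,2}, take 2 (3->2 ok)
  t4 'y' -> {1,2}, take 1 (2->1 ok)
  t5 'x' -> {0}, take 0 (1->0 ok)
  t6 'y' -> {1,2}, take 1 (0->1 ok)
  t7 'x' -> {0}, take 0 (1->0 ok)
  t8 'y' -> {1,2}, take 1 (0->1 ok)
  t9 'z' -> {3}, take 3 (1->3 ok)
  t10 'y' -> {1,2}, take 1 (3->1 ok)

0,0,3,2,1,0,1,0,1,3,1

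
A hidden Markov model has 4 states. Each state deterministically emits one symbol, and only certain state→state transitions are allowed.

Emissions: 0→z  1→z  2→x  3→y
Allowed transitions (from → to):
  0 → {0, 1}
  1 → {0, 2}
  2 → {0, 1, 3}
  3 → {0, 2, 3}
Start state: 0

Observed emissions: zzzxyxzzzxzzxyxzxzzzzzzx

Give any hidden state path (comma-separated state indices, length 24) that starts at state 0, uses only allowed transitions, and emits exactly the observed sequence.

0,0,1,2,3,2,0,0,1,2,0,1,2,3,2,1,2,1,0,0,0,0,1,2

  pos 0: z in {0,1}, choose 0; start
  pos 1: z in {0,1}, choose 0; 0->0 ok
  pos 2: z in {0,1}, choose 1; 0->1 ok
  pos 3: x in {2}, choose 2; 1->2 ok
  pos 4: y in {3}, choose 3; 2->3 ok
  pos 5: x in {2}, choose 2; 3->2 ok
  pos 6: z in {0,1}, choose 0; 2->0 ok
  pos 7: z in {0,1}, choose 0; 0->0 ok
  pos 8: z in {0,1}, choose 1; 0->1 ok
  pos 9: x in {2}, choose 2; 1->2 ok
  pos 10: z in {0,1}, choose 0; 2->0 ok
  pos 11: z in {0,1}, choose 1; 0->1 ok
  pos 12: x in {2}, choose 2; 1->2 ok
  pos 13: y in {3}, choose 3; 2->3 ok
  pos 14: x in {2}, choose 2; 3->2 ok
  pos 15: z in {0,1}, choose 1; 2->1 ok
  pos 16: x in {2}, choose 2; 1->2 ok
  pos 17: z in {0,1}, choose 1; 2->1 ok
  pos 18: z in {0,1}, choose 0; 1->0 ok
  pos 19: z in {0,1}, choose 0; 0->0 ok
  pos 20: z in {0,1}, choose 0; 0->0 ok
  pos 21: z in {0,1}, choose 0; 0->0 ok
  pos 22: z in {0,1}, choose 1; 0->1 ok
  pos 23: x in {2}, choose 2; 1->2 ok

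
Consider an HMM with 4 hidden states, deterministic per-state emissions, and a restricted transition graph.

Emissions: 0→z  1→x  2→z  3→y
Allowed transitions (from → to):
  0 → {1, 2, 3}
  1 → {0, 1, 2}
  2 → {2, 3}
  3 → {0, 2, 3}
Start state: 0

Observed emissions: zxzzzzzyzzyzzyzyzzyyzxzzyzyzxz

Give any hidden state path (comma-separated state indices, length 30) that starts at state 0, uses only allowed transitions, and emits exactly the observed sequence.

  0: obs=z cand={0,2} pick 0 [start]
  1: obs=x cand={1} pick 1 [0->1 ok]
  2: obs=z cand={0,2} pick 0 [1->0 ok]
  3: obs=z cand={0,2} pick 2 [0->2 ok]
  4: obs=z cand={0,2} pick 2 [2->2 ok]
  5: obs=z cand={0,2} pick 2 [2->2 ok]
  6: obs=z cand={0,2} pick 2 [2->2 ok]
  7: obs=y cand={3} pick 3 [2->3 ok]
  8: obs=z cand={0,2} pick 2 [3->2 ok]
  9: obs=z cand={0,2} pick 2 [2->2 ok]
  10: obs=y cand={3} pick 3 [2->3 ok]
  11: obs=z cand={0,2} pick 0 [3->0 ok]
  12: obs=z cand={0,2} pick 2 [0->2 ok]
  13: obs=y cand={3} pick 3 [2->3 ok]
  14: obs=z cand={0,2} pick 2 [3->2 ok]
  15: obs=y cand={3} pick 3 [2->3 ok]
  16: obs=z cand={0,2} pick 2 [3->2 ok]
  17: obs=z cand={0,2} pick 2 [2->2 ok]
  18: obs=y cand={3} pick 3 [2->3 ok]
  19: obs=y cand={3} pick 3 [3->3 ok]
  20: obs=z cand={0,2} pick 0 [3->0 ok]
  21: obs=x cand={1} pick 1 [0->1 ok]
  22: obs=z cand={0,2} pick 0 [1->0 ok]
  23: obs=z cand={0,2} pick 2 [0->2 ok]
  24: obs=y cand={3} pick 3 [2->3 ok]
  25: obs=z cand={0,2} pick 2 [3->2 ok]
  26: obs=y cand={3} pick 3 [2->3 ok]
  27: obs=z cand={0,2} pick 0 [3->0 ok]
  28: obs=x cand={1} pick 1 [0->1 ok]
  29: obs=z cand={0,2} pick 0 [1->0 ok]

0,1,0,2,2,2,2,3,2,2,3,0,2,3,2,3,2,2,3,3,0,1,0,2,3,2,3,0,1,0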